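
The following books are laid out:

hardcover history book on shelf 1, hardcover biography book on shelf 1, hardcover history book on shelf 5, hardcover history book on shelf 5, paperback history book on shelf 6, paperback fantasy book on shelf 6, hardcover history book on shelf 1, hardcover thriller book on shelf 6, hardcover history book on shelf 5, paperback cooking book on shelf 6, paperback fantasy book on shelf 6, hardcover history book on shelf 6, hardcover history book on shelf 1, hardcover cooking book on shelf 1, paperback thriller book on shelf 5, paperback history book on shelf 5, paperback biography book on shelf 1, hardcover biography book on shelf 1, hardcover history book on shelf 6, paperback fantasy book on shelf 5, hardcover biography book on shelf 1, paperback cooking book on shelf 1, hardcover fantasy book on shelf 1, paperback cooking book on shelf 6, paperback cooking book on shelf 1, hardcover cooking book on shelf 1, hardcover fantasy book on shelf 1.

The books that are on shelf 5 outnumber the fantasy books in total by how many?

books on shelf 5: 6.
fantasy books: 5.
6 − 5 = 1.

1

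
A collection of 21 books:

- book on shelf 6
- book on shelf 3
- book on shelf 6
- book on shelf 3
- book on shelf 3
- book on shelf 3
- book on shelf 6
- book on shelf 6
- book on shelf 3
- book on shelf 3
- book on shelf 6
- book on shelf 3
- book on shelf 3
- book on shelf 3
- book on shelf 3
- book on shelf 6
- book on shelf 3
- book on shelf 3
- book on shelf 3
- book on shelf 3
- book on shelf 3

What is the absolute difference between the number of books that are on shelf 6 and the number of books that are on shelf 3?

9

books on shelf 6: 6. books on shelf 3: 15.
|6 − 15| = 15 − 6 = 9.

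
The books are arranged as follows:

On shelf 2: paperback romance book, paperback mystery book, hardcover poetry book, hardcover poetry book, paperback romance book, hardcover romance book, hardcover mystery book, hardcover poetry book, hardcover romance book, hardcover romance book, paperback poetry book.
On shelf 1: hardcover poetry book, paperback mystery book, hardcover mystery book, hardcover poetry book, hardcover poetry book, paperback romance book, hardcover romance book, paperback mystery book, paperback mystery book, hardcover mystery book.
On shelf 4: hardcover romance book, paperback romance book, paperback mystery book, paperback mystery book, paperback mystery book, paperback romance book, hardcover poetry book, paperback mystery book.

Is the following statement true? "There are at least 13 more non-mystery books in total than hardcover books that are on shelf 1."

|non-mystery books| = 18.
|hardcover books on shelf 1| = 6.
The claim requires 18 − 6 = 12 ≥ 13, which does not hold.

False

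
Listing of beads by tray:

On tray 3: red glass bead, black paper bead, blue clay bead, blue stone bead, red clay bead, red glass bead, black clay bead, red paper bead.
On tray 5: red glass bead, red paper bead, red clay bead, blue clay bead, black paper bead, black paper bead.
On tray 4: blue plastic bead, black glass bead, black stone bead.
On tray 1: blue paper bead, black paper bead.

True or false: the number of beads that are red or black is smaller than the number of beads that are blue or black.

False

There are 14 beads that are red or black.
There are 12 beads that are blue or black.
The claim requires 14 < 12, which does not hold.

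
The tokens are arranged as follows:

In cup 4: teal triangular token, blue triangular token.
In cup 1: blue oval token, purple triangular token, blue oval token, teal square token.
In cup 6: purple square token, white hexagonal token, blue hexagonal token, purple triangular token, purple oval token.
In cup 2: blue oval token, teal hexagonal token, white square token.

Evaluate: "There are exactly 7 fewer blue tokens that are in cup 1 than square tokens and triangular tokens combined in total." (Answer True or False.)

False

There are 2 blue tokens in cup 1.
square tokens: 3; triangular tokens: 4; combined: 3 + 4 = 7.
The claim requires 7 − 2 (= 5) to equal 7, which does not hold.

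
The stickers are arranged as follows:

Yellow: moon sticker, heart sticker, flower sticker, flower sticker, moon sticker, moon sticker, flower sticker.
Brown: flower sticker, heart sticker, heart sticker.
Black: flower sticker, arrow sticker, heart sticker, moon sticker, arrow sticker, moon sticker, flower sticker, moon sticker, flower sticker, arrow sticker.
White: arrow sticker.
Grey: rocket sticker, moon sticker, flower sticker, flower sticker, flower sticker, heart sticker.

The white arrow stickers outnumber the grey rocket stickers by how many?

white arrow stickers: 1.
grey rocket stickers: 1.
1 − 1 = 0.

0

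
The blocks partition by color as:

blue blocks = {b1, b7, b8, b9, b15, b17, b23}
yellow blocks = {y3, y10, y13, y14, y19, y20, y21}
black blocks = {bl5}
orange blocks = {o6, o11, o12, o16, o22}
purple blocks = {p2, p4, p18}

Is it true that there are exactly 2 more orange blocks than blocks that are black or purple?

False

|orange blocks| = 5.
|blocks that are black or purple| = 4.
The claim requires 5 − 4 (= 1) to equal 2, which does not hold.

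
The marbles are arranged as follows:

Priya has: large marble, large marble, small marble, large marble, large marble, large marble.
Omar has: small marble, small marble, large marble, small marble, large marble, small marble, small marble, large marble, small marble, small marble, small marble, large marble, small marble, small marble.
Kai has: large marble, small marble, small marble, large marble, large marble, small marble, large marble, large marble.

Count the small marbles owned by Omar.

10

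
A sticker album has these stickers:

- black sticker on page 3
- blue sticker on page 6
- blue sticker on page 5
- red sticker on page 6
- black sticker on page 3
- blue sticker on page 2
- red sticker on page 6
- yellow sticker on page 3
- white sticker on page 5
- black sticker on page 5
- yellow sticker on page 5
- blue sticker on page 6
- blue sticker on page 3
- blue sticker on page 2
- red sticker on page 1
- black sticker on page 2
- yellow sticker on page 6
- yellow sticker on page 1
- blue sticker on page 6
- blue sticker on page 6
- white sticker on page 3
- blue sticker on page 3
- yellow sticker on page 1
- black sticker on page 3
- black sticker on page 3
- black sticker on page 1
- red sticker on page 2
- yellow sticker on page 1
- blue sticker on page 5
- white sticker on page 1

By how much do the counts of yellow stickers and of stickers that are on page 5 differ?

yellow stickers: 6. stickers on page 5: 5.
|6 − 5| = 6 − 5 = 1.

1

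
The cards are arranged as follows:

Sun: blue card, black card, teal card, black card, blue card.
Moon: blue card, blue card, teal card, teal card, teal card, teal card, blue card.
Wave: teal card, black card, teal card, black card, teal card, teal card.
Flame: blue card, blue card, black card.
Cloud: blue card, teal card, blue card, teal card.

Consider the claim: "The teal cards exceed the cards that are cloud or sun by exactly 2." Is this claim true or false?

teal cards: 11.
cards that are cloud or sun: 9.
The claim requires 11 − 9 (= 2) to equal 2, which holds.

True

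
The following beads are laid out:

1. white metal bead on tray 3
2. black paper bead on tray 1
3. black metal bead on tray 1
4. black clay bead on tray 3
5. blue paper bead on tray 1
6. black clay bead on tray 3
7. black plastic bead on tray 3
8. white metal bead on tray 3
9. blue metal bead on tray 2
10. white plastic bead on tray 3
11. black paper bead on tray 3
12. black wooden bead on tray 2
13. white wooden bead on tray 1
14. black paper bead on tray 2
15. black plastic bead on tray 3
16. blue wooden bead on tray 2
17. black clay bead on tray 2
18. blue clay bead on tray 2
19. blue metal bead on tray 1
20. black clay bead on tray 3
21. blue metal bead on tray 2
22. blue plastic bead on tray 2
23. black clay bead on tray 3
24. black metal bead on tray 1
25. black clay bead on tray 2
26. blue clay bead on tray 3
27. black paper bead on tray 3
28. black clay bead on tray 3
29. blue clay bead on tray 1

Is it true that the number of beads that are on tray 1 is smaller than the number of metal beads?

|beads on tray 1| = 7.
|metal beads| = 7.
The claim requires 7 < 7, which does not hold.

False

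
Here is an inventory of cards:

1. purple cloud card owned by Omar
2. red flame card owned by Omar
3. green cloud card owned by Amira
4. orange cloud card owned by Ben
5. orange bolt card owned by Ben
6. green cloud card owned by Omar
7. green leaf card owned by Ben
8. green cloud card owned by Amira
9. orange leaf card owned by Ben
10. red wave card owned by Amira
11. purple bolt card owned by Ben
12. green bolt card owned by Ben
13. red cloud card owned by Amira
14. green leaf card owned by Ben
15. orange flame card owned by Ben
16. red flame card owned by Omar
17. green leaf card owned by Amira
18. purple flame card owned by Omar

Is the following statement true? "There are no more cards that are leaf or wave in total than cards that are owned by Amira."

There are 5 cards that are leaf or wave.
Count of cards owned by Amira: 5.
The claim requires 5 ≤ 5, which holds.

True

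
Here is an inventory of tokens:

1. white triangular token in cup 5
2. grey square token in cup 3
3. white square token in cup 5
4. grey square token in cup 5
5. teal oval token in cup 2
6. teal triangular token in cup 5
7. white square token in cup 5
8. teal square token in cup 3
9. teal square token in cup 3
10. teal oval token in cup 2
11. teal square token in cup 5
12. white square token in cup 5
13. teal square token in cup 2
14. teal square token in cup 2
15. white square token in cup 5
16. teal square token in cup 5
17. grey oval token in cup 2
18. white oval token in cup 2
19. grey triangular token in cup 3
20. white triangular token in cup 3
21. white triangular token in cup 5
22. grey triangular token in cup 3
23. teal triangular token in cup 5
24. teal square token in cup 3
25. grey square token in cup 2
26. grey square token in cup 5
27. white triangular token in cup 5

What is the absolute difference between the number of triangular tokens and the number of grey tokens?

triangular tokens: 8. grey tokens: 7.
|8 − 7| = 8 − 7 = 1.

1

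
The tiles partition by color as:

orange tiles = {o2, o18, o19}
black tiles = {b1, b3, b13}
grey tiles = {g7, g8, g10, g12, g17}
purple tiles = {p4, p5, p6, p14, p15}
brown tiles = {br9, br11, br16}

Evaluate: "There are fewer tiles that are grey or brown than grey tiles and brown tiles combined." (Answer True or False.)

There are 8 tiles that are grey or brown.
grey tiles: 5; brown tiles: 3; combined: 5 + 3 = 8.
The claim requires 8 < 8, which does not hold.

False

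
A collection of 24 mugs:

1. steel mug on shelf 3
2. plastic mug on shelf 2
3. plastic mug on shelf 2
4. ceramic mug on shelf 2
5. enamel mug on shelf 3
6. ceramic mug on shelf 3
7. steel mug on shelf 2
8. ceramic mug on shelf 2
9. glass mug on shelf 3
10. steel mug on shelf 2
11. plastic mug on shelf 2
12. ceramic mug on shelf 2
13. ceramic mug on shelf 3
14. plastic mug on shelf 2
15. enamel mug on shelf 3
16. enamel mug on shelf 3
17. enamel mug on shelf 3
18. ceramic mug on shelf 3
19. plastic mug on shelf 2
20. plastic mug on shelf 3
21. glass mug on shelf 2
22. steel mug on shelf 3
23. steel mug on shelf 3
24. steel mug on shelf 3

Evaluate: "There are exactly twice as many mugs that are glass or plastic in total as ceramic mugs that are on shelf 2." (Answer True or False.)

mugs that are glass or plastic: 8.
ceramic mugs on shelf 2: 3.
The claim requires 8 = 2 × 3 = 6, which does not hold.

False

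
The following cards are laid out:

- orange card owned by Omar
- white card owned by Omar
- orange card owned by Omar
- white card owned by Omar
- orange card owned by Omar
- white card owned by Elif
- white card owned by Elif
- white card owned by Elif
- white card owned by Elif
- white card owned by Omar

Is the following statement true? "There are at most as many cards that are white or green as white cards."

There are 7 cards that are white or green.
There are 7 white cards.
The claim requires 7 ≤ 7, which holds.

True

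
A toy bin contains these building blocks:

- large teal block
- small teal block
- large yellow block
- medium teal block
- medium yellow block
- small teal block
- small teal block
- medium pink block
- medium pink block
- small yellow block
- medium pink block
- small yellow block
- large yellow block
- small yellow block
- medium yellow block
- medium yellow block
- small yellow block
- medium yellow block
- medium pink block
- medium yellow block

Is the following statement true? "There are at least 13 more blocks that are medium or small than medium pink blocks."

True

blocks that are medium or small: 17.
medium pink blocks: 4.
The claim requires 17 − 4 = 13 ≥ 13, which holds.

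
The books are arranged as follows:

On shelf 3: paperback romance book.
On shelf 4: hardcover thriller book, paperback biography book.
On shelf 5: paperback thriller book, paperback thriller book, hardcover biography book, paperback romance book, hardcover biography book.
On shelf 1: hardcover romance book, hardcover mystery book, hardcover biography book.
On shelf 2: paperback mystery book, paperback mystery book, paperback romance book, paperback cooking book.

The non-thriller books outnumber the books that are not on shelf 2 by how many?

1

non-thriller books: 12.
books that are not on shelf 2: 11.
12 − 11 = 1.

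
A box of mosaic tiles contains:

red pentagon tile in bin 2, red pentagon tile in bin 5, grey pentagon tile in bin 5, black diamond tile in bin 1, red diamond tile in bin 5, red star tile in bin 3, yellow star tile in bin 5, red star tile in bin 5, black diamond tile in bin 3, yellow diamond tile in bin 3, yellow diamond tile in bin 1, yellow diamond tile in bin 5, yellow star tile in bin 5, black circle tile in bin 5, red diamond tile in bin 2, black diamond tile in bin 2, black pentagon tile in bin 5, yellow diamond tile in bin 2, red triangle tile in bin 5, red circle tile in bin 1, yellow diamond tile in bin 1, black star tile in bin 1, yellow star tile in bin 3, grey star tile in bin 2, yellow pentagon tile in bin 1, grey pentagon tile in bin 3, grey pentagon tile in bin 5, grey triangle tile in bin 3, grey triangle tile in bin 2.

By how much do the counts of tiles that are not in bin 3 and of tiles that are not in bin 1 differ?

tiles that are not in bin 3: 23. tiles that are not in bin 1: 23.
|23 − 23| = 23 − 23 = 0.

0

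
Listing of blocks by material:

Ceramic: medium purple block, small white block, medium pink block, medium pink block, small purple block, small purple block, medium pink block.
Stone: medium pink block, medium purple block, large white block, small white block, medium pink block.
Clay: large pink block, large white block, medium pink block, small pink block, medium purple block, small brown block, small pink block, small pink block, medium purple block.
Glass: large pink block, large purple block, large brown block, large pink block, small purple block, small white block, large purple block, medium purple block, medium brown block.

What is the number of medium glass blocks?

2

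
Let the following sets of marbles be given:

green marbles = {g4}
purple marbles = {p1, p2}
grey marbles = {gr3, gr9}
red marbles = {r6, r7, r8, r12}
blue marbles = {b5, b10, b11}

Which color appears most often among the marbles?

red

Counts by color: red 4, blue 3, purple 2, grey 2, green 1.
The maximum is 4, held uniquely by red.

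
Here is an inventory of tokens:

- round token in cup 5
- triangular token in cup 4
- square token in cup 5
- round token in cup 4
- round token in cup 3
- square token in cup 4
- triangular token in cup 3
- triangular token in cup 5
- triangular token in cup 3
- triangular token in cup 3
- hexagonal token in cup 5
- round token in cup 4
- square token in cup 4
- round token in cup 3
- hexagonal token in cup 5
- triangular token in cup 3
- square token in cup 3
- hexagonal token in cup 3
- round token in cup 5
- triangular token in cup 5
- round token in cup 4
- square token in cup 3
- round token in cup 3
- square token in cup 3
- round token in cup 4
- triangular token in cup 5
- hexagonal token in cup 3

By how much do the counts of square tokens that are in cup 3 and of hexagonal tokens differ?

square tokens in cup 3: 3. hexagonal tokens: 4.
|3 − 4| = 4 − 3 = 1.

1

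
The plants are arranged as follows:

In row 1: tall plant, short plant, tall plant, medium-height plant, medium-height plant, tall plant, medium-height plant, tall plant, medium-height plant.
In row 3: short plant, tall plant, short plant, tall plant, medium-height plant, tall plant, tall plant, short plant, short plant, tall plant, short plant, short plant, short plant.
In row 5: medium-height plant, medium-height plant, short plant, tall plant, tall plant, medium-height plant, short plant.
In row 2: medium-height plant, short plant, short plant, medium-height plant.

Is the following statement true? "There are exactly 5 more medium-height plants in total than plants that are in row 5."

False

medium-height plants: 10.
plants in row 5: 7.
The claim requires 10 − 7 (= 3) to equal 5, which does not hold.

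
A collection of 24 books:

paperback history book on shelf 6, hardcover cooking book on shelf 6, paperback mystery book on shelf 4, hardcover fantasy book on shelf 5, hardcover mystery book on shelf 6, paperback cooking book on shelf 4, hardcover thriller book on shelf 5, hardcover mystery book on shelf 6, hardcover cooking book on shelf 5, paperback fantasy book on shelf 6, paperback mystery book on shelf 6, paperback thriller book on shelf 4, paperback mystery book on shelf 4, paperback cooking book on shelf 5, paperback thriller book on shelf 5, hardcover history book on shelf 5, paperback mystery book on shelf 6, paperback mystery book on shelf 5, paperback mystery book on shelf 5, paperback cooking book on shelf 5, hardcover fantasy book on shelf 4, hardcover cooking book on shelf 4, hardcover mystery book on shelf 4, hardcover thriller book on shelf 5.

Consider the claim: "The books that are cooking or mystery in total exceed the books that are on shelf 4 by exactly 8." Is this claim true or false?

True

books that are cooking or mystery: 15.
books on shelf 4: 7.
The claim requires 15 − 7 (= 8) to equal 8, which holds.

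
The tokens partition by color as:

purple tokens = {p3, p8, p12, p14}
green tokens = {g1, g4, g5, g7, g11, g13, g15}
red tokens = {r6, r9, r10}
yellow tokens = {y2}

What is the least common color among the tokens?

Counts by color: green 7, purple 4, red 3, yellow 1.
The minimum is 1, held uniquely by yellow.

yellow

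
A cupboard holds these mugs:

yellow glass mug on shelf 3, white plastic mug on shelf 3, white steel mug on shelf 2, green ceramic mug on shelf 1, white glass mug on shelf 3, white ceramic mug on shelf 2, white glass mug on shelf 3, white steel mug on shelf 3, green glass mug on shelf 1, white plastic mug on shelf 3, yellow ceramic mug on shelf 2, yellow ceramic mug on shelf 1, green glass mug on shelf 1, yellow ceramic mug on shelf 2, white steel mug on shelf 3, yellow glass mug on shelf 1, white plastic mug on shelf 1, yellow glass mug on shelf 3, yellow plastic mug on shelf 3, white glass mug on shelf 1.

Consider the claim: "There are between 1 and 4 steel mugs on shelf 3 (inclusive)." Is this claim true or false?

True

There are 2 steel mugs on shelf 3.
The claim requires 1 ≤ 2 ≤ 4, which holds.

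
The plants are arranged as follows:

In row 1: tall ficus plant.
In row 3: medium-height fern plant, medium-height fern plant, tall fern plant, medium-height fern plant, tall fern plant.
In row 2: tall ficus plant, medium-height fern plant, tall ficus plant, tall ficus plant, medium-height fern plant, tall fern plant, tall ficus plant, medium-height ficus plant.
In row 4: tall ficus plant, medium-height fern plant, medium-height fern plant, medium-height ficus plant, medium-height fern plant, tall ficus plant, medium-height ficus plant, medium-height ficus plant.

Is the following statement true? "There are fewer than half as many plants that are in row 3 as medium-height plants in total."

|plants in row 3| = 5.
|medium-height plants| = 12.
The claim requires 2 × 5 = 10 < 12, which holds.

True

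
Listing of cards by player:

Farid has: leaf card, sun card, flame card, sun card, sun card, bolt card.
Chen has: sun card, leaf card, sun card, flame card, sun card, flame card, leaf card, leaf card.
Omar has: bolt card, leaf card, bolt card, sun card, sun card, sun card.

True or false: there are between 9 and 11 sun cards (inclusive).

True

|sun cards| = 9.
The claim requires 9 ≤ 9 ≤ 11, which holds.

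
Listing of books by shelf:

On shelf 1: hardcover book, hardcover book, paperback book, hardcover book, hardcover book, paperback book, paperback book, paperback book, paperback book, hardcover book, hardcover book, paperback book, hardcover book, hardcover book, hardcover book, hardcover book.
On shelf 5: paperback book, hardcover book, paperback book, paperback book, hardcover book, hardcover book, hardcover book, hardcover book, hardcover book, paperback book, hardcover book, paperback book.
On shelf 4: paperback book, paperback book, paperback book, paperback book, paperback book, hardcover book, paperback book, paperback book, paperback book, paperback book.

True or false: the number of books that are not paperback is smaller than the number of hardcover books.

False

There are 18 books that are not paperback.
There are 18 hardcover books.
The claim requires 18 < 18, which does not hold.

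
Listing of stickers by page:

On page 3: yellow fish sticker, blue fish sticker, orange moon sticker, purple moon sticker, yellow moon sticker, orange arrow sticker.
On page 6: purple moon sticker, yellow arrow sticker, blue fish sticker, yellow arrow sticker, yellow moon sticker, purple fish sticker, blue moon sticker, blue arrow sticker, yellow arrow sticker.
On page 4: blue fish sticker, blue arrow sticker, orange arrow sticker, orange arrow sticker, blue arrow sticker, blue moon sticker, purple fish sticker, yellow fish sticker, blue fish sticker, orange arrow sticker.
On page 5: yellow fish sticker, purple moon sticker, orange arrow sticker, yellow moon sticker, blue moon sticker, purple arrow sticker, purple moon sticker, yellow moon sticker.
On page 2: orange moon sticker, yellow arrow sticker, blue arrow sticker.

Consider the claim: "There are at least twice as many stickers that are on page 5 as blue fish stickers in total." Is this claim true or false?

True

|stickers on page 5| = 8.
|blue fish stickers| = 4.
The claim requires 8 ≥ 2 × 4 = 8, which holds.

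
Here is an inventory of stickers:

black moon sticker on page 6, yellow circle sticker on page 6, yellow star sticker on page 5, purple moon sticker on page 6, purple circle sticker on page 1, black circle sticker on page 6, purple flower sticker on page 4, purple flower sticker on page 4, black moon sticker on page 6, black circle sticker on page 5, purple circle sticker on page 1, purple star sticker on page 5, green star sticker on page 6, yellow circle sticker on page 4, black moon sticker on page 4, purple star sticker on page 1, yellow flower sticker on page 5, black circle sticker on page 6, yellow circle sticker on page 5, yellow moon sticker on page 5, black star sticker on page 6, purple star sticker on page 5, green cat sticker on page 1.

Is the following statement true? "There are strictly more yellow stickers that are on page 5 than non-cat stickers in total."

False

There are 4 yellow stickers on page 5.
There are 22 non-cat stickers.
The claim requires 4 > 22, which does not hold.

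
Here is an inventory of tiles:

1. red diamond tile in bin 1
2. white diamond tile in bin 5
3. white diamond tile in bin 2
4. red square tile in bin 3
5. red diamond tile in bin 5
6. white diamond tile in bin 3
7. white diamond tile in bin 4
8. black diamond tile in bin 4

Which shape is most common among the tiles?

Counts by shape: diamond 7, square 1.
The maximum is 7, held uniquely by diamond.

diamond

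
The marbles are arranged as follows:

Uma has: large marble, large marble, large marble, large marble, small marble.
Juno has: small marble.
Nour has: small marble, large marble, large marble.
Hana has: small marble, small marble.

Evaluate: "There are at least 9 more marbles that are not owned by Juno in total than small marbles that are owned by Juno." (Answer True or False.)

True

marbles that are not owned by Juno: 10.
small marbles owned by Juno: 1.
The claim requires 10 − 1 = 9 ≥ 9, which holds.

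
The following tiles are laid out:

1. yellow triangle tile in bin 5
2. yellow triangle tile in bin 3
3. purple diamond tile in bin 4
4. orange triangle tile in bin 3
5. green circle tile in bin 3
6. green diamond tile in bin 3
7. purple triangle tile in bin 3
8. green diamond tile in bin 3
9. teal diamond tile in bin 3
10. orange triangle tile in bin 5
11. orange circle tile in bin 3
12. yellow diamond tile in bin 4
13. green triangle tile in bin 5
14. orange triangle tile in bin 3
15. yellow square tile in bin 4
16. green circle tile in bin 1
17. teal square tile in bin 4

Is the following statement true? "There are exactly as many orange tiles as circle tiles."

There are 4 orange tiles.
There are 3 circle tiles.
The claim requires 4 = 3, which does not hold.

False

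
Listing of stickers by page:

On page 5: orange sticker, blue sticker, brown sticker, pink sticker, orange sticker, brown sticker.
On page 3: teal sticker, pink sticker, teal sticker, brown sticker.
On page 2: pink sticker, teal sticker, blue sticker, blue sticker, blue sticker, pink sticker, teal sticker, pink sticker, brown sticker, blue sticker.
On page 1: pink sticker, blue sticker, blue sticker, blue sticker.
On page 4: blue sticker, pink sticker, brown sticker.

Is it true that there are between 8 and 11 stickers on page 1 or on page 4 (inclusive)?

False

stickers on page 1 or on page 4: 7.
The claim requires 8 ≤ 7 ≤ 11, which does not hold.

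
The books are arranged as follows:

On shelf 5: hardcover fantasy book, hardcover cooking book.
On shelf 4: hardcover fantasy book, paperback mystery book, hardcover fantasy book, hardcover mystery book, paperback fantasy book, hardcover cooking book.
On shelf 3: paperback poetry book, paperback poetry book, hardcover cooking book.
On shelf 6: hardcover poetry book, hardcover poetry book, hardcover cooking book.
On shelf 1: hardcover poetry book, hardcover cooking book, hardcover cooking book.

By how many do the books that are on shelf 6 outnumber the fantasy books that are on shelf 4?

0

books on shelf 6: 3.
fantasy books on shelf 4: 3.
3 − 3 = 0.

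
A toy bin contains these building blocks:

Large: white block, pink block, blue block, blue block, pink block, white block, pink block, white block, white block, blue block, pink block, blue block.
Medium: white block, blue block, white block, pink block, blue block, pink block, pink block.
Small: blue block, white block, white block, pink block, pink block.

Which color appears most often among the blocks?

pink

Counts by color: pink 9, white 8, blue 7.
The maximum is 9, held uniquely by pink.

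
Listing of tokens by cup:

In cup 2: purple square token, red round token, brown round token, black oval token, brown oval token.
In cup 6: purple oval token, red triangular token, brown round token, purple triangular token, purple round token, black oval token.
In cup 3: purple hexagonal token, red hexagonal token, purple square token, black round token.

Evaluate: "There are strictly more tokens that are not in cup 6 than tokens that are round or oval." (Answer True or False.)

False

There are 9 tokens that are not in cup 6.
There are 9 tokens that are round or oval.
The claim requires 9 > 9, which does not hold.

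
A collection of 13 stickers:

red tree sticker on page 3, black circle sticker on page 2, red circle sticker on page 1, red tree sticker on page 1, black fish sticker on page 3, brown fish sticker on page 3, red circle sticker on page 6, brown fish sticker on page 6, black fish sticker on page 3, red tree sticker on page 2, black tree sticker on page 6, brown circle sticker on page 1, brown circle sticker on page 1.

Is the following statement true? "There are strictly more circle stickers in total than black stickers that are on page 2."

circle stickers: 5.
black stickers on page 2: 1.
The claim requires 5 > 1, which holds.

True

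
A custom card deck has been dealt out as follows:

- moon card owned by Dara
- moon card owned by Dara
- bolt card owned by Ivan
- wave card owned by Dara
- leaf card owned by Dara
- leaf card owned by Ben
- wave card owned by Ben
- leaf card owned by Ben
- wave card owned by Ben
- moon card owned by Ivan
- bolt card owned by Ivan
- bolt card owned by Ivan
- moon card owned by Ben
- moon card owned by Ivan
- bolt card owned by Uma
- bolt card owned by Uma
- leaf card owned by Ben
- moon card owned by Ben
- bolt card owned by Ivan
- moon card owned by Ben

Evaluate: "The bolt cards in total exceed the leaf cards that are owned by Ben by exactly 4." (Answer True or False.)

There are 6 bolt cards.
Count of leaf cards owned by Ben: 3.
The claim requires 6 − 3 (= 3) to equal 4, which does not hold.

False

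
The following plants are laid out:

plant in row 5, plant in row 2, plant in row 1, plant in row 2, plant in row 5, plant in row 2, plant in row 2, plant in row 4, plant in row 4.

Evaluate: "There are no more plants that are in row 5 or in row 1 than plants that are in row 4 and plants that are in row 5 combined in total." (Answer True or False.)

True

There are 3 plants in row 5 or in row 1.
plants in row 4: 2; plants in row 5: 2; combined: 2 + 2 = 4.
The claim requires 3 ≤ 4, which holds.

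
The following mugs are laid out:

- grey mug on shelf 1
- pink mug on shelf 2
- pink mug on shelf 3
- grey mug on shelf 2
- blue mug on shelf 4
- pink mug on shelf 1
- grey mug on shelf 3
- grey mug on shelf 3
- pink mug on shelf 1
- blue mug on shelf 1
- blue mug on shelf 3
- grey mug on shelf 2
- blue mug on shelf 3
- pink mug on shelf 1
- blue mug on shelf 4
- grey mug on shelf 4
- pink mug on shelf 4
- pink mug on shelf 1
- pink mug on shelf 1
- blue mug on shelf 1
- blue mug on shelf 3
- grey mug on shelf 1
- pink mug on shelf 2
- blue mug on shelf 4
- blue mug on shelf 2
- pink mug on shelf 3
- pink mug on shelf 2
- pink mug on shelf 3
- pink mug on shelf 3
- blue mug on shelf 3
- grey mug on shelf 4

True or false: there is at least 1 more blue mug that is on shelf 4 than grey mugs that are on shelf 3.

|blue mugs on shelf 4| = 3.
|grey mugs on shelf 3| = 2.
The claim requires 3 − 2 = 1 ≥ 1, which holds.

True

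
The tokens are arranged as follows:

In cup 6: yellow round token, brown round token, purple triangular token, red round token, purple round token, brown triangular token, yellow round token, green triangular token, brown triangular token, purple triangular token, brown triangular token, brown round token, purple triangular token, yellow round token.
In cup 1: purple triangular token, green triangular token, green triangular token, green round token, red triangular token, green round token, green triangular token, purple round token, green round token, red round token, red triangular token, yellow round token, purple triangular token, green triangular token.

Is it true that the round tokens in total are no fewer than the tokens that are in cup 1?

False

There are 13 round tokens.
There are 14 tokens in cup 1.
The claim requires 13 ≥ 14, which does not hold.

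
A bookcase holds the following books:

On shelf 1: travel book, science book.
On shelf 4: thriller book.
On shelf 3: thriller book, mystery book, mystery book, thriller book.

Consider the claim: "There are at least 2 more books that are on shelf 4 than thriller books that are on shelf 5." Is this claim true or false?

|books on shelf 4| = 1.
|thriller books on shelf 5| = 0.
The claim requires 1 − 0 = 1 ≥ 2, which does not hold.

False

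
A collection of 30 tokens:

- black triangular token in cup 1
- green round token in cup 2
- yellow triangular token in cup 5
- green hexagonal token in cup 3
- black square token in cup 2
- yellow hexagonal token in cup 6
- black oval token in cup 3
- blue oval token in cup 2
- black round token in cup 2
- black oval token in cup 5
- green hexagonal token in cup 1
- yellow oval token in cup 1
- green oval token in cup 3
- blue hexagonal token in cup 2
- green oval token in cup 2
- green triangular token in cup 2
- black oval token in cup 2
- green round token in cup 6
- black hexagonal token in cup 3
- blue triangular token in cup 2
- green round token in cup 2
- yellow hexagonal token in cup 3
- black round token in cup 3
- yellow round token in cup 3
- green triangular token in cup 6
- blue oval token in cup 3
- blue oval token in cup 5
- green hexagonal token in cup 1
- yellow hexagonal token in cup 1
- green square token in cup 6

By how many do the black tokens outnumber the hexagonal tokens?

black tokens: 8.
hexagonal tokens: 8.
8 − 8 = 0.

0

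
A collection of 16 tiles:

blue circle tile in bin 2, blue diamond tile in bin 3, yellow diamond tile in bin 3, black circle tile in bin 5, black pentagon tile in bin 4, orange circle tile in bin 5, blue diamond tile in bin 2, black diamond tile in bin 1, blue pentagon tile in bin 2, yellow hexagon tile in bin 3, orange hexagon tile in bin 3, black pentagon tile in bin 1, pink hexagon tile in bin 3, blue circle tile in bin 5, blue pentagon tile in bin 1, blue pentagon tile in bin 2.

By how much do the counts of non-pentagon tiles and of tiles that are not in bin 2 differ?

1

non-pentagon tiles: 11. tiles that are not in bin 2: 12.
|11 − 12| = 12 − 11 = 1.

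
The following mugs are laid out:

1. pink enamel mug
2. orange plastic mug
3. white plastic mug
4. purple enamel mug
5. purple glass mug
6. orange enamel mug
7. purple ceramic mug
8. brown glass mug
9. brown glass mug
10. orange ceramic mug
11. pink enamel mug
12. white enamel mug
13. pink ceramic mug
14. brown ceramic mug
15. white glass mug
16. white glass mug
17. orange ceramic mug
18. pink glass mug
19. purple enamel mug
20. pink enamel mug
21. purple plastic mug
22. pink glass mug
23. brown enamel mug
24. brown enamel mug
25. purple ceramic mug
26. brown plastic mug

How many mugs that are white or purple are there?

10

purple: 6; white: 4; together 6 + 4 = 10.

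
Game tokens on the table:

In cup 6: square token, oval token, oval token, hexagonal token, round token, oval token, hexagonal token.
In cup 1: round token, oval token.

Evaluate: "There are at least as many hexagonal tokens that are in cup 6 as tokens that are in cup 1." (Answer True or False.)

hexagonal tokens in cup 6: 2.
tokens in cup 1: 2.
The claim requires 2 ≥ 2, which holds.

True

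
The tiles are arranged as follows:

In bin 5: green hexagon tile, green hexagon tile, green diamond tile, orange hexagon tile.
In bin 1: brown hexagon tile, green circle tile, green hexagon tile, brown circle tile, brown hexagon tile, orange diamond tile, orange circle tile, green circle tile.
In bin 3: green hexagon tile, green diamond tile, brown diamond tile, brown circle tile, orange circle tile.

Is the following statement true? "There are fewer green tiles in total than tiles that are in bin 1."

|green tiles| = 8.
|tiles in bin 1| = 8.
The claim requires 8 < 8, which does not hold.

False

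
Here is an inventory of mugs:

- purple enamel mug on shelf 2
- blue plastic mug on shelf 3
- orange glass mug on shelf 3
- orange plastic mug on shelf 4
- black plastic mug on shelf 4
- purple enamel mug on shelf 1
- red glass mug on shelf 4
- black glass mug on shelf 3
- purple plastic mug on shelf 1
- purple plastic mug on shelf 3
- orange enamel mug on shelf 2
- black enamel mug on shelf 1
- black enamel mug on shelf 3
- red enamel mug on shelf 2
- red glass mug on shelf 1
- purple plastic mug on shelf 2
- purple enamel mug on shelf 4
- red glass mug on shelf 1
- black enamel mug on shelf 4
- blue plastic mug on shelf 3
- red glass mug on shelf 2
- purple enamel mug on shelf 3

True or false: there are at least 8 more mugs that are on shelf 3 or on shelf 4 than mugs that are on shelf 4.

|mugs on shelf 3 or on shelf 4| = 12.
|mugs on shelf 4| = 5.
The claim requires 12 − 5 = 7 ≥ 8, which does not hold.

False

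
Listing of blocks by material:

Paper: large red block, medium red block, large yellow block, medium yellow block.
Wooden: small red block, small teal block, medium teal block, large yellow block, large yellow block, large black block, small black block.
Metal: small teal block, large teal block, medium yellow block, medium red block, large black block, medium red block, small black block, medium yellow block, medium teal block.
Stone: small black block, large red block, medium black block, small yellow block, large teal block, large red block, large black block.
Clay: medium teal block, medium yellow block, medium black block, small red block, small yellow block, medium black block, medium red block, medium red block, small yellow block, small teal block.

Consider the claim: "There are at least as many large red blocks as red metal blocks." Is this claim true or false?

True

large red blocks: 3.
red metal blocks: 2.
The claim requires 3 ≥ 2, which holds.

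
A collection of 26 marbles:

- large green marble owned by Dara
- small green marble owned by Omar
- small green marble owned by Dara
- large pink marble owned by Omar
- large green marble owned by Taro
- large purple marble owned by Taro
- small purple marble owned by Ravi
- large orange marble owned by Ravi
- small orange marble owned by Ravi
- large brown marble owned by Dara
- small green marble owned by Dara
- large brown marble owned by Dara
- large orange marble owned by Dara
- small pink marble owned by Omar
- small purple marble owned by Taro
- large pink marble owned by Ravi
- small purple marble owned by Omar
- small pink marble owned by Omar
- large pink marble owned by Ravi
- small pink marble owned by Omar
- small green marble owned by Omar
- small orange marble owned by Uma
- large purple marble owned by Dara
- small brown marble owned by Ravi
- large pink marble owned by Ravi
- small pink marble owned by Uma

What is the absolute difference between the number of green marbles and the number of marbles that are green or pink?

8

green marbles: 6. marbles that are green or pink: 14.
|6 − 14| = 14 − 6 = 8.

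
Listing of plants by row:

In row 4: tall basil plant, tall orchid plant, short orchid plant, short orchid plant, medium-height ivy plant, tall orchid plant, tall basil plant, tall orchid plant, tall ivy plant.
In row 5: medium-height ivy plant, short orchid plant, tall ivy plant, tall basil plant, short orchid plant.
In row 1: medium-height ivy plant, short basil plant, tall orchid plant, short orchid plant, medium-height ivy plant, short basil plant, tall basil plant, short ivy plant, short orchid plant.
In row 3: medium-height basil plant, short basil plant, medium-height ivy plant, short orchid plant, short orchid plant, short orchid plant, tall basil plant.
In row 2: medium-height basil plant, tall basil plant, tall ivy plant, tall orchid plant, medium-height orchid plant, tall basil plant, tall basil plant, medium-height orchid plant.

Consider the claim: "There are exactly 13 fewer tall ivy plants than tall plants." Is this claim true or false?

True

There are 3 tall ivy plants.
There are 16 tall plants.
The claim requires 16 − 3 (= 13) to equal 13, which holds.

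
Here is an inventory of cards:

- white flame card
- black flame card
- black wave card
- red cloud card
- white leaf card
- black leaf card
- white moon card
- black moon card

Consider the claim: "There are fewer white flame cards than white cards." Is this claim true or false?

True

There is 1 white flame card.
There are 3 white cards.
The claim requires 1 < 3, which holds.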